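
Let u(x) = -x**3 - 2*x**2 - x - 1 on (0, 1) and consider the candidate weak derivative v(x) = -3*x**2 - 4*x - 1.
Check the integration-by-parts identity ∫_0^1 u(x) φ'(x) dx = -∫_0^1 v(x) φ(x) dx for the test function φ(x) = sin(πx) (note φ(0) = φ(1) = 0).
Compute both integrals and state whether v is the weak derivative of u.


LHS = -12/π^3 + 9/π, RHS = -12/π^3 + 9/π. Yes, v = u' weakly.

u(x) = -x**3 - 2*x**2 - x - 1, classical derivative u'(x) = -3*x**2 - 4*x - 1.
φ(x) = sin(πx), so φ'(x) = π*cos(π*x).
Note φ(0) = φ(1) = 0, so the boundary term u·φ vanishes.
LHS = ∫_0^1 u(x) φ'(x) dx = ∫_0^1 (-π*x^3*cos(π*x) - 2*π*x^2*cos(π*x) - π*x*cos(π*x) - π*cos(π*x)) dx. Term by term:
  ∫_0^1 -π*cos(π*x) dx = 0;  ∫_0^1 -π*x*cos(π*x) dx = 2/π;  ∫_0^1 -π*x^3*cos(π*x) dx = -12/π^3 + 3/π;
  ∫_0^1 -2*π*x^2*cos(π*x) dx = 4/π.
Sum: 0 + 2/π + -12/π^3 + 3/π + 4/π = -12/π^3 + 9/π.
So LHS = -12/π^3 + 9/π.
∫_0^1 v(x) φ(x) dx = ∫_0^1 (-3*x^2*sin(π*x) - 4*x*sin(π*x) - sin(π*x)) dx. Term by term:
  ∫_0^1 -sin(π*x) dx = -2/π;  ∫_0^1 -4*x*sin(π*x) dx = -4/π;  ∫_0^1 -3*x^2*sin(π*x) dx = -3/π + 12/π^3.
Sum: -2/π − 4/π + -3/π + 12/π^3 = -9/π + 12/π^3.
So RHS = -∫_0^1 v(x) φ(x) dx = -12/π^3 + 9/π.
LHS = RHS, so the identity holds for this test φ.
Moreover u is smooth here and v(x) = u'(x) = -3*x**2 - 4*x - 1 pointwise, so the identity holds for every test function. Hence v is the weak derivative of u.


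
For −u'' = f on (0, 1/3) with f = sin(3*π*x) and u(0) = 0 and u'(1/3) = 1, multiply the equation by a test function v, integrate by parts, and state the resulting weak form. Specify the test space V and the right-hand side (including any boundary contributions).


V = {v ∈ H^1(0, 1/3) : v(0) = 0} (test functions vanish at x = 0 where u is specified); weak form: ∫_0^1/3 u'v' dx = ∫_0^1/3 (sin(3*π*x)) v dx + v(1/3) for all v ∈ V.

Multiply both sides by a test function v and integrate from 0 to 1/3:
  ∫_0^1/3 −u''(x) v(x) dx = ∫_0^1/3 f(x) v(x) dx.
Integrate the LHS by parts once:
  ∫_0^1/3 −u'' v dx = −[u'(x) v(x)]_0^1/3 + ∫_0^1/3 u'(x) v'(x) dx.
Thus ∫_0^1/3 u'(x) v'(x) dx = ∫_0^1/3 f(x) v(x) dx + [u'(x) v(x)]_0^1/3.
Choose V so that boundary terms are either known or forced to vanish.
Mixed BC: u(0) = 0 (Dirichlet) and u'(1/3) = 1 (Neumann). Define V = {v ∈ H^1(0, 1/3) : v(0) = 0}. Then [u' v]_0^1/3 = u'(1/3)·v(1/3) − u'(0)·0 = v(1/3).
Weak formulation: find u (satisfying any essential BC) such that ∫_0^1/3 u'(x) v'(x) dx = ∫_0^1/3 f v dx + v(1/3) for all v ∈ V (Dirichlet at 0 absorbed into V; Neumann datum at x = 1/3 contributes the boundary term).
Substituting f(x) = sin(3*π*x), the right-hand side is ∫_0^1/3 (sin(3*π*x)) v dx + v(1/3).


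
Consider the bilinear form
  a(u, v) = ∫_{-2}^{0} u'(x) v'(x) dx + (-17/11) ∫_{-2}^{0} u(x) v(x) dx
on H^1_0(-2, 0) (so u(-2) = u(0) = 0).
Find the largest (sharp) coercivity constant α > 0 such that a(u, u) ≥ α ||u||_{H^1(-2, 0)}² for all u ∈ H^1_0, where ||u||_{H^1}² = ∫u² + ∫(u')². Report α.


α = (-68/11 + π^2)/(4 + π^2)

Coercivity of a(·,·) on H^1_0(-2, 0) means a(u, u) ≥ α ||u||_{H^1}² for every u ∈ H^1_0.
The interval has length L = 2, and Poincaré/coercivity depend only on L. Here a(u, u) = ∫(u')² + (-17/11)·∫u².
Here c = -17/11 < 0 with |c| < (π/L)² = π^2/4, so coercivity still holds. The condition a(u,u) ≥ α||u||_{H^1}² reads (1−α)∫(u')² ≥ (α−c)∫u². Any admissible α is ≤ 1 (rapidly oscillating u have ∫u²/∫(u')² → 0), and α = 1 would force 0 ≥ (1−c)∫u², impossible since c < 1; so 1−α > 0. By the sharp Poincaré inequality on H^1_0 of an interval of length L, ∫(u')² ≥ (π/L)²∫u² with equality for the first sine mode sin(π(x−x₀)/L) (x₀ the left endpoint), so the inequality holds for all u iff (1−α)(π/L)² ≥ α − c, i.e. α ≤ ((π/L)² + c)/((π/L)² + 1) = (1 + c(L/π)²)/(1 + (L/π)²). (Direct route, valid since c ≤ 0: Poincaré gives c∫u² ≥ c(L/π)²∫(u')², so a(u,u) ≥ (1 + c(L/π)²)∫(u')², while ||u||_{H^1}² ≤ (1 + (L/π)²)∫(u')²; dividing yields the same α.) With (π/L)² = π^2/4 and c = -17/11, the largest admissible constant is α = ((π/L)² + c)/((π/L)² + 1).
Simplifying, α = (-68/11 + π^2)/(4 + π^2).


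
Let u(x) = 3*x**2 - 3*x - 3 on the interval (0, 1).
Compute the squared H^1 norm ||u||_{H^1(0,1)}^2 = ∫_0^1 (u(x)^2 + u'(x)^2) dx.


||u||_{H^1}^2 = 153/10

The H^1 norm (squared) on an interval (0, L) is
  ||u||_{H^1}^2 = ∫_0^L u(x)^2 dx + ∫_0^L u'(x)^2 dx.
Compute u'(x) = 6*x - 3.
Then u(x)^2 = 9*x**4 - 18*x**3 - 9*x**2 + 18*x + 9 and u'(x)^2 = 36*x**2 - 36*x + 9.
Integrate each monomial from 0 to 1 using ∫_0^1 c·x^n dx = c·1^(n+1)/(n+1):
  ∫_0^1 u(x)^2 dx = ∫_0^1 (9*x^4 - 18*x^3 - 9*x^2 + 18*x + 9) dx. Term by term:
    ∫_0^1 9*x^4 dx = 9/5;  ∫_0^1 -18*x^3 dx = -9/2;  ∫_0^1 -9*x^2 dx = -3;
    ∫_0^1 18*x dx = 9;  ∫_0^1 9 dx = 9.
  Sum: 9/5 − 9/2 − 3 + 9 + 9 = 123/10.
  ∫_0^1 u'(x)^2 dx = ∫_0^1 (36*x^2 - 36*x + 9) dx. Term by term:
    ∫_0^1 36*x^2 dx = 12;  ∫_0^1 -36*x dx = -18;  ∫_0^1 9 dx = 9.
  Sum: 12 − 18 + 9 = 3.
Adding: ||u||_{H^1}^2 = 123/10 + 3 = 153/10.


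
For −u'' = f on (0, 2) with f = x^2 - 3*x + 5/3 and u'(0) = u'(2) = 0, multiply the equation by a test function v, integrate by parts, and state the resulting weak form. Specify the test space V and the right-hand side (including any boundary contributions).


V = H^1(0, 2) (no boundary constraint on v; u is determined up to an additive constant); weak form: ∫_0^2 u'v' dx = ∫_0^2 (x^2 - 3*x + 5/3) v dx for all v ∈ V.

Multiply both sides by a test function v and integrate from 0 to 2:
  ∫_0^2 −u''(x) v(x) dx = ∫_0^2 f(x) v(x) dx.
Integrate the LHS by parts once:
  ∫_0^2 −u'' v dx = −[u'(x) v(x)]_0^2 + ∫_0^2 u'(x) v'(x) dx.
Thus ∫_0^2 u'(x) v'(x) dx = ∫_0^2 f(x) v(x) dx + [u'(x) v(x)]_0^2.
Choose V so that boundary terms are either known or forced to vanish.
u has homogeneous Neumann: u'(0) = u'(2) = 0. So [u' v]_0^2 = 0·v(2) − 0·v(0) = 0 for any v; take V = H^1(0, 2).
Weak formulation: find u (satisfying any essential BC) such that ∫_0^2 u'(x) v'(x) dx = ∫_0^2 f v dx for all v ∈ V (homogeneous Neumann, so boundary terms vanish).
Substituting f(x) = x^2 - 3*x + 5/3, the right-hand side is ∫_0^2 (x^2 - 3*x + 5/3) v dx.
Compatibility check (pure Neumann): taking v ≡ 1 ∈ V gives 0 = ∫_0^2 f dx + (0) − (0), i.e. ∫_0^2 f dx must equal u'(0) − u'(2) = 0. Indeed ∫_0^2 (x^2 - 3*x + 5/3) dx = 0, so the data are compatible. The solution is then unique only up to an additive constant (fix it e.g. by requiring ∫_0^2 u dx = 0).


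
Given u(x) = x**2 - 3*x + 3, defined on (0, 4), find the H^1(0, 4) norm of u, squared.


||u||_{H^1}^2 = 872/15

The H^1 norm (squared) on an interval (0, L) is
  ||u||_{H^1}^2 = ∫_0^L u(x)^2 dx + ∫_0^L u'(x)^2 dx.
Compute u'(x) = 2*x - 3.
Then u(x)^2 = x**4 - 6*x**3 + 15*x**2 - 18*x + 9 and u'(x)^2 = 4*x**2 - 12*x + 9.
Integrate each monomial from 0 to 4 using ∫_0^4 c·x^n dx = c·4^(n+1)/(n+1):
  ∫_0^4 u(x)^2 dx = ∫_0^4 (x^4 - 6*x^3 + 15*x^2 - 18*x + 9) dx. Term by term:
    ∫_0^4 x^4 dx = 1024/5;  ∫_0^4 -6*x^3 dx = -384;  ∫_0^4 15*x^2 dx = 320;
    ∫_0^4 -18*x dx = -144;  ∫_0^4 9 dx = 36.
  Sum: 1024/5 − 384 + 320 − 144 + 36 = 164/5.
  ∫_0^4 u'(x)^2 dx = ∫_0^4 (4*x^2 - 12*x + 9) dx. Term by term:
    ∫_0^4 4*x^2 dx = 256/3;  ∫_0^4 -12*x dx = -96;  ∫_0^4 9 dx = 36.
  Sum: 256/3 − 96 + 36 = 76/3.
Adding: ||u||_{H^1}^2 = 164/5 + 76/3 = 872/15.


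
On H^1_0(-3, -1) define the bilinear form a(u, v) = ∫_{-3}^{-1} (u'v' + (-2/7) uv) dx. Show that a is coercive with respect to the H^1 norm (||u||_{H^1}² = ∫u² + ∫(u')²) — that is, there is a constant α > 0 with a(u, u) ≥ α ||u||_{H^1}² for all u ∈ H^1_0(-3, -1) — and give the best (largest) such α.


α = (-8/7 + π^2)/(4 + π^2)

Coercivity of a(·,·) on H^1_0(-3, -1) means a(u, u) ≥ α ||u||_{H^1}² for every u ∈ H^1_0.
The interval has length L = 2, and Poincaré/coercivity depend only on L. Here a(u, u) = ∫(u')² + (-2/7)·∫u².
Here c = -2/7 < 0 with |c| < (π/L)² = π^2/4, so coercivity still holds. The condition a(u,u) ≥ α||u||_{H^1}² reads (1−α)∫(u')² ≥ (α−c)∫u². Any admissible α is ≤ 1 (rapidly oscillating u have ∫u²/∫(u')² → 0), and α = 1 would force 0 ≥ (1−c)∫u², impossible since c < 1; so 1−α > 0. By the sharp Poincaré inequality on H^1_0 of an interval of length L, ∫(u')² ≥ (π/L)²∫u² with equality for the first sine mode sin(π(x−x₀)/L) (x₀ the left endpoint), so the inequality holds for all u iff (1−α)(π/L)² ≥ α − c, i.e. α ≤ ((π/L)² + c)/((π/L)² + 1) = (1 + c(L/π)²)/(1 + (L/π)²). (Direct route, valid since c ≤ 0: Poincaré gives c∫u² ≥ c(L/π)²∫(u')², so a(u,u) ≥ (1 + c(L/π)²)∫(u')², while ||u||_{H^1}² ≤ (1 + (L/π)²)∫(u')²; dividing yields the same α.) With (π/L)² = π^2/4 and c = -2/7, the largest admissible constant is α = ((π/L)² + c)/((π/L)² + 1).
Simplifying, α = (-8/7 + π^2)/(4 + π^2).


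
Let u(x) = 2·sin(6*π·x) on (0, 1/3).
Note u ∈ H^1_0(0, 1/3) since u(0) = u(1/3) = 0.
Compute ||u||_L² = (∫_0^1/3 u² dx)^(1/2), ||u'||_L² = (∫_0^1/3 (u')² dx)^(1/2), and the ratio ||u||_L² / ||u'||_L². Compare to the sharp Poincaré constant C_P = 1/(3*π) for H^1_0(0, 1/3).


||u||_L² / ||u'||_L² = 1/(6*π) < C_P = 1/(3*π).

u(x) = 2·sin(6*π·x), so u'(x) = 12*π*cos(6*π*x).
Writing u(x) = A·sin(kπx/L) with A = 2 and k = 2, use ∫_0^L sin²(kπx/L) dx = L/2 and ∫_0^L cos²(kπx/L) dx = L/2.
u² = 4·sin²(6*π·x) and (u')² = 144*π^2·cos²(6*π·x), and each of sin², cos² integrates to L/2 = 1/6 over (0, 1/3).
∫_0^1/3 u² dx = 2/3, so ||u||_L² = sqrt(6)/3.
∫_0^1/3 (u')² dx = 24*π^2, so ||u'||_L² = 2*sqrt(6)*π.
Ratio ||u||_L² / ||u'||_L² = 1/(6*π).
Sharp Poincaré constant on H^1_0(0, 1/3) is C_P = L/π = 1/(3*π), achieved by sin(3*π·x).
This is the k = 2 harmonic; the ratio L/(kπ) is strictly less than C_P = L/π, consistent with the sharp inequality ||u||_L² ≤ C_P ||u'||_L².


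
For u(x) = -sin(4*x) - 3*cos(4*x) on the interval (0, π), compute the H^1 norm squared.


||u||_{H^1(0,π)}^2 = 85*π

u'(x) = 12*sin(4*x) - 4*cos(4*x).
Expand u² and (u')² and integrate term by term on (0, π), using: for integers n ≥ 1, ∫_0^π sin²(nx) dx = ∫_0^π cos²(nx) dx = π/2; for n ≠ n', ∫_0^π sin(nx)sin(n'x) dx = ∫_0^π cos(nx)cos(n'x) dx = 0; and by product-to-sum, ∫_0^π sin(nx)cos(n'x) dx = ½∫_0^π [sin((n+n')x) + sin((n−n')x)] dx, which is 0 when n+n' is even and 2n/(n²−n'²) when n+n' is odd (it need not vanish on (0, π)).
  u² squared terms: (-1)²·∫sin(4x)² dx = 1·π/2 = π/2;  (-3)²·∫cos(4x)² dx = 9·π/2 = 9*π/2.
  u² cross terms: 2·(-1)·(-3)·∫sin(4x)·cos(4x) dx = 6·(0) = 0.
  So ∫_0^π u² dx = π/2 + 9*π/2 + 0 = 5*π.
  (u')² squared terms: (-4)²·∫cos(4x)² dx = 16·π/2 = 8*π;  (12)²·∫sin(4x)² dx = 144·π/2 = 72*π.
  (u')² cross terms: 2·(-4)·(12)·∫cos(4x)·sin(4x) dx = -96·(0) = 0.
  So ∫_0^π (u')² dx = 8*π + 72*π + 0 = 80*π.
||u||_{H^1}^2 = (5*π) + (80*π) = 85*π.


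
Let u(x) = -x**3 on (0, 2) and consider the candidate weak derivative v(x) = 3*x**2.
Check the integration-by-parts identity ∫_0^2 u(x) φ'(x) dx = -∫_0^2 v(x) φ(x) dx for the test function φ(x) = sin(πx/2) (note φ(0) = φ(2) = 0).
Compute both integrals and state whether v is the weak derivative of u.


LHS = -96/π^3 + 24/π, RHS = -24/π + 96/π^3. No, v is not the weak derivative of u.

u(x) = -x**3, classical derivative u'(x) = -3*x**2.
φ(x) = sin(πx/2), so φ'(x) = π*cos(π*x/2)/2.
Note φ(0) = φ(2) = 0, so the boundary term u·φ vanishes.
LHS = ∫_0^2 u(x) φ'(x) dx = ∫_0^2 (-π*x^3*cos(π*x/2)/2) dx. Term by term:
  ∫_0^2 -π*x^3*cos(π*x/2)/2 dx = -96/π^3 + 24/π.
So LHS = -96/π^3 + 24/π.
∫_0^2 v(x) φ(x) dx = ∫_0^2 (3*x^2*sin(π*x/2)) dx. Term by term:
  ∫_0^2 3*x^2*sin(π*x/2) dx = -96/π^3 + 24/π.
So RHS = -∫_0^2 v(x) φ(x) dx = -24/π + 96/π^3.
LHS − RHS = -192/π^3 + 48/π ≠ 0, so the identity fails.
(For a valid weak derivative the identity must hold for EVERY test function, in particular this one. The failure shows v is NOT the weak derivative of u.)
Correct weak derivative would be u'(x) = -3*x**2.


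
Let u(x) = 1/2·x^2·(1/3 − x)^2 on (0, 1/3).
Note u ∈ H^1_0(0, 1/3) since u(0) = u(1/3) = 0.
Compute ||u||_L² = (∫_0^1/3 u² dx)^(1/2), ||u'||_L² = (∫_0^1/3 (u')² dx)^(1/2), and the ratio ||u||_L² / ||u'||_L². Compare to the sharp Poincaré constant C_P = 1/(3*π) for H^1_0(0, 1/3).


||u||_L² / ||u'||_L² = sqrt(3)/18 < C_P = 1/(3*π).

u(x) = 1/2·x^2·(1/3 − x)^2, so u'(x) = x*(2*x^2 - x + 1/9).
u(x) = 1/2·x^2·(1/3 − x)^2 vanishes at x = 0 and x = 1/3, so u ∈ H^1_0(0, 1/3). Differentiate via the product rule and integrate the resulting polynomials term by term.
  ∫_0^1/3 u² dx = ∫_0^1/3 (x^8/4 - x^7/3 + x^6/6 - x^5/27 + x^4/324) dx. Term by term:
    ∫_0^1/3 x^8/4 dx = 1/708588;  ∫_0^1/3 -x^7/3 dx = -1/157464;  ∫_0^1/3 x^6/6 dx = 1/91854;
    ∫_0^1/3 -x^5/27 dx = -1/118098;  ∫_0^1/3 x^4/324 dx = 1/393660.
  Sum: 1/708588 − 1/157464 + 1/91854 − 1/118098 + 1/393660 = 1/49601160.
  ∫_0^1/3 (u')² dx = ∫_0^1/3 (4*x^6 - 4*x^5 + 13*x^4/9 - 2*x^3/9 + x^2/81) dx. Term by term:
    ∫_0^1/3 4*x^6 dx = 4/15309;  ∫_0^1/3 -4*x^5 dx = -2/2187;  ∫_0^1/3 13*x^4/9 dx = 13/10935;
    ∫_0^1/3 -2*x^3/9 dx = -1/1458;  ∫_0^1/3 x^2/81 dx = 1/6561.
  Sum: 4/15309 − 2/2187 + 13/10935 − 1/1458 + 1/6561 = 1/459270.
∫_0^1/3 u² dx = 1/49601160, so ||u||_L² = sqrt(210)/102060.
∫_0^1/3 (u')² dx = 1/459270, so ||u'||_L² = sqrt(70)/5670.
Ratio ||u||_L² / ||u'||_L² = sqrt(3)/18.
Sharp Poincaré constant on H^1_0(0, 1/3) is C_P = L/π = 1/(3*π), achieved by sin(3*π·x).
A polynomial bump cannot attain the sharp Poincaré constant (only the first sine eigenfunction does), so the ratio is strictly less than C_P, consistent with ||u||_L² ≤ C_P ||u'||_L².


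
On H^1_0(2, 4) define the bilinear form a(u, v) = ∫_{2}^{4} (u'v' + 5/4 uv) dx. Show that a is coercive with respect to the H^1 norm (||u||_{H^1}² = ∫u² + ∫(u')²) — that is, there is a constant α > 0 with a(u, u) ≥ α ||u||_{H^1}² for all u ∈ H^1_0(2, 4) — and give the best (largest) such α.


α = 1

Coercivity of a(·,·) on H^1_0(2, 4) means a(u, u) ≥ α ||u||_{H^1}² for every u ∈ H^1_0.
The interval has length L = 2, and Poincaré/coercivity depend only on L. Here a(u, u) = ∫(u')² + (5/4)·∫u².
Here c = 5/4 ≥ 1, so a(u,u) = ∫(u')² + c∫u² ≥ ∫(u')² + ∫u² = ||u||_{H^1}², i.e. α = 1 works. No larger α is possible: a(u,u) ≥ α||u||_{H^1}² means (1−α)∫(u')² ≥ (α−c)∫u², and for the modes u_n = sin(nπ(x−x₀)/L) (x₀ the left endpoint) one has ∫u_n²/∫(u_n')² = (L/(nπ))² → 0, so a(u_n,u_n)/||u_n||_{H^1}² → 1. Hence the optimal constant is α = 1.
Therefore α = 1.


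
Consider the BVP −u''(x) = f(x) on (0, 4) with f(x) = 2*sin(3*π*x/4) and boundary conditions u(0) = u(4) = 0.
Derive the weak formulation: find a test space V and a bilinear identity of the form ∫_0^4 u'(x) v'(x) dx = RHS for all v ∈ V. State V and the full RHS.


V = H^1_0(0, 4) (so v(0) = v(4) = 0); weak form: ∫_0^4 u'v' dx = ∫_0^4 (2*sin(3*π*x/4)) v dx for all v ∈ V.

Multiply both sides by a test function v and integrate from 0 to 4:
  ∫_0^4 −u''(x) v(x) dx = ∫_0^4 f(x) v(x) dx.
Integrate the LHS by parts once:
  ∫_0^4 −u'' v dx = −[u'(x) v(x)]_0^4 + ∫_0^4 u'(x) v'(x) dx.
Thus ∫_0^4 u'(x) v'(x) dx = ∫_0^4 f(x) v(x) dx + [u'(x) v(x)]_0^4.
Choose V so that boundary terms are either known or forced to vanish.
u is Dirichlet: u(0) = u(4) = 0. Let V = H^1_0(0, 4); then v(0) = v(4) = 0, and [u' v]_0^4 = 0.
Weak formulation: find u (satisfying any essential BC) such that ∫_0^4 u'(x) v'(x) dx = ∫_0^4 f v dx for all v ∈ V.
Substituting f(x) = 2*sin(3*π*x/4), the right-hand side is ∫_0^4 (2*sin(3*π*x/4)) v dx.


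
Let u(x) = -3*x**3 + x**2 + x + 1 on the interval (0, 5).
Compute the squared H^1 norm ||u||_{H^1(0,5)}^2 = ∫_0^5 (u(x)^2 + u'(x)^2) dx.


||u||_{H^1}^2 = 2639660/21

The H^1 norm (squared) on an interval (0, L) is
  ||u||_{H^1}^2 = ∫_0^L u(x)^2 dx + ∫_0^L u'(x)^2 dx.
Compute u'(x) = -9*x**2 + 2*x + 1.
Then u(x)^2 = 9*x**6 - 6*x**5 - 5*x**4 - 4*x**3 + 3*x**2 + 2*x + 1 and u'(x)^2 = 81*x**4 - 36*x**3 - 14*x**2 + 4*x + 1.
Integrate each monomial from 0 to 5 using ∫_0^5 c·x^n dx = c·5^(n+1)/(n+1):
  ∫_0^5 u(x)^2 dx = ∫_0^5 (9*x^6 - 6*x^5 - 5*x^4 - 4*x^3 + 3*x^2 + 2*x + 1) dx. Term by term:
    ∫_0^5 9*x^6 dx = 703125/7;  ∫_0^5 -6*x^5 dx = -15625;  ∫_0^5 -5*x^4 dx = -3125;
    ∫_0^5 -4*x^3 dx = -625;  ∫_0^5 3*x^2 dx = 125;  ∫_0^5 2*x dx = 25;
    ∫_0^5 1 dx = 5.
  Sum: 703125/7 − 15625 − 3125 − 625 + 125 + 25 + 5 = 568585/7.
  ∫_0^5 u'(x)^2 dx = ∫_0^5 (81*x^4 - 36*x^3 - 14*x^2 + 4*x + 1) dx. Term by term:
    ∫_0^5 81*x^4 dx = 50625;  ∫_0^5 -36*x^3 dx = -5625;  ∫_0^5 -14*x^2 dx = -1750/3;
    ∫_0^5 4*x dx = 50;  ∫_0^5 1 dx = 5.
  Sum: 50625 − 5625 − 1750/3 + 50 + 5 = 133415/3.
Adding: ||u||_{H^1}^2 = 568585/7 + 133415/3 = 2639660/21.


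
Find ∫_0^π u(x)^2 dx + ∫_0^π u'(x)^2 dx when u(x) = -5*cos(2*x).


||u||_{H^1(0,π)}^2 = 125*π/2

u'(x) = 10*sin(2*x).
Expand u² and (u')² and integrate term by term on (0, π), using: for integers n ≥ 1, ∫_0^π sin²(nx) dx = ∫_0^π cos²(nx) dx = π/2; for n ≠ n', ∫_0^π sin(nx)sin(n'x) dx = ∫_0^π cos(nx)cos(n'x) dx = 0; and by product-to-sum, ∫_0^π sin(nx)cos(n'x) dx = ½∫_0^π [sin((n+n')x) + sin((n−n')x)] dx, which is 0 when n+n' is even and 2n/(n²−n'²) when n+n' is odd (it need not vanish on (0, π)).
  u² squared terms: (-5)²·∫cos(2x)² dx = 25·π/2 = 25*π/2.
  So ∫_0^π u² dx = 25*π/2.
  (u')² squared terms: (10)²·∫sin(2x)² dx = 100·π/2 = 50*π.
  So ∫_0^π (u')² dx = 50*π.
||u||_{H^1}^2 = (25*π/2) + (50*π) = 125*π/2.


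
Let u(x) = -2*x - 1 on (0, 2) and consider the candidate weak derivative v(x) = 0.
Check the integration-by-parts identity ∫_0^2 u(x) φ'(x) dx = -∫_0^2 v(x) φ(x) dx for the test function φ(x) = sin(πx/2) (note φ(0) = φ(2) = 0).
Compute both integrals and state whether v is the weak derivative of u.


LHS = 8/π, RHS = 0. No, v is not the weak derivative of u.

u(x) = -2*x - 1, classical derivative u'(x) = -2.
φ(x) = sin(πx/2), so φ'(x) = π*cos(π*x/2)/2.
Note φ(0) = φ(2) = 0, so the boundary term u·φ vanishes.
LHS = ∫_0^2 u(x) φ'(x) dx = ∫_0^2 (-π*x*cos(π*x/2) - π*cos(π*x/2)/2) dx. Term by term:
  ∫_0^2 -π*cos(π*x/2)/2 dx = 0;  ∫_0^2 -π*x*cos(π*x/2) dx = 8/π.
Sum: 0 + 8/π = 8/π.
So LHS = 8/π.
∫_0^2 v(x) φ(x) dx = ∫_0^2 (0) dx. Term by term:
  ∫_0^2 0 dx = 0.
So RHS = -∫_0^2 v(x) φ(x) dx = 0.
LHS − RHS = 8/π ≠ 0, so the identity fails.
(For a valid weak derivative the identity must hold for EVERY test function, in particular this one. The failure shows v is NOT the weak derivative of u.)
Correct weak derivative would be u'(x) = -2.


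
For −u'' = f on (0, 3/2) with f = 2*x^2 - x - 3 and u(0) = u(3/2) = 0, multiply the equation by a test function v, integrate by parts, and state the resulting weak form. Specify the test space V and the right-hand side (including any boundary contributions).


V = H^1_0(0, 3/2) (so v(0) = v(3/2) = 0); weak form: ∫_0^3/2 u'v' dx = ∫_0^3/2 (2*x^2 - x - 3) v dx for all v ∈ V.

Multiply both sides by a test function v and integrate from 0 to 3/2:
  ∫_0^3/2 −u''(x) v(x) dx = ∫_0^3/2 f(x) v(x) dx.
Integrate the LHS by parts once:
  ∫_0^3/2 −u'' v dx = −[u'(x) v(x)]_0^3/2 + ∫_0^3/2 u'(x) v'(x) dx.
Thus ∫_0^3/2 u'(x) v'(x) dx = ∫_0^3/2 f(x) v(x) dx + [u'(x) v(x)]_0^3/2.
Choose V so that boundary terms are either known or forced to vanish.
u is Dirichlet: u(0) = u(3/2) = 0. Let V = H^1_0(0, 3/2); then v(0) = v(3/2) = 0, and [u' v]_0^3/2 = 0.
Weak formulation: find u (satisfying any essential BC) such that ∫_0^3/2 u'(x) v'(x) dx = ∫_0^3/2 f v dx for all v ∈ V.
Substituting f(x) = 2*x^2 - x - 3, the right-hand side is ∫_0^3/2 (2*x^2 - x - 3) v dx.


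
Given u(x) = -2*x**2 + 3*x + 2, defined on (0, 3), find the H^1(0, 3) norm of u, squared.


||u||_{H^1}^2 = 447/5

The H^1 norm (squared) on an interval (0, L) is
  ||u||_{H^1}^2 = ∫_0^L u(x)^2 dx + ∫_0^L u'(x)^2 dx.
Compute u'(x) = 3 - 4*x.
Then u(x)^2 = 4*x**4 - 12*x**3 + x**2 + 12*x + 4 and u'(x)^2 = 16*x**2 - 24*x + 9.
Integrate each monomial from 0 to 3 using ∫_0^3 c·x^n dx = c·3^(n+1)/(n+1):
  ∫_0^3 u(x)^2 dx = ∫_0^3 (4*x^4 - 12*x^3 + x^2 + 12*x + 4) dx. Term by term:
    ∫_0^3 4*x^4 dx = 972/5;  ∫_0^3 -12*x^3 dx = -243;  ∫_0^3 x^2 dx = 9;
    ∫_0^3 12*x dx = 54;  ∫_0^3 4 dx = 12.
  Sum: 972/5 − 243 + 9 + 54 + 12 = 132/5.
  ∫_0^3 u'(x)^2 dx = ∫_0^3 (16*x^2 - 24*x + 9) dx. Term by term:
    ∫_0^3 16*x^2 dx = 144;  ∫_0^3 -24*x dx = -108;  ∫_0^3 9 dx = 27.
  Sum: 144 − 108 + 27 = 63.
Adding: ||u||_{H^1}^2 = 132/5 + 63 = 447/5.


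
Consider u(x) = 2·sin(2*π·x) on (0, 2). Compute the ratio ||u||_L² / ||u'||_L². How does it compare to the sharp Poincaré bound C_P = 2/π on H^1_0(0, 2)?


||u||_L² / ||u'||_L² = 1/(2*π) < C_P = 2/π.

u(x) = 2·sin(2*π·x), so u'(x) = 4*π*cos(2*π*x).
Writing u(x) = A·sin(kπx/L) with A = 2 and k = 4, use ∫_0^L sin²(kπx/L) dx = L/2 and ∫_0^L cos²(kπx/L) dx = L/2.
u² = 4·sin²(2*π·x) and (u')² = 16*π^2·cos²(2*π·x), and each of sin², cos² integrates to L/2 = 1 over (0, 2).
∫_0^2 u² dx = 4, so ||u||_L² = 2.
∫_0^2 (u')² dx = 16*π^2, so ||u'||_L² = 4*π.
Ratio ||u||_L² / ||u'||_L² = 1/(2*π).
Sharp Poincaré constant on H^1_0(0, 2) is C_P = L/π = 2/π, achieved by sin(π/2·x).
This is the k = 4 harmonic; the ratio L/(kπ) is strictly less than C_P = L/π, consistent with the sharp inequality ||u||_L² ≤ C_P ||u'||_L².


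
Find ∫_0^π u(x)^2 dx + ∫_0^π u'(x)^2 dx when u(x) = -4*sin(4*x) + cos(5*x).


||u||_{H^1(0,π)}^2 = 1664/9 + 149*π

u'(x) = -5*sin(5*x) - 16*cos(4*x).
Expand u² and (u')² and integrate term by term on (0, π), using: for integers n ≥ 1, ∫_0^π sin²(nx) dx = ∫_0^π cos²(nx) dx = π/2; for n ≠ n', ∫_0^π sin(nx)sin(n'x) dx = ∫_0^π cos(nx)cos(n'x) dx = 0; and by product-to-sum, ∫_0^π sin(nx)cos(n'x) dx = ½∫_0^π [sin((n+n')x) + sin((n−n')x)] dx, which is 0 when n+n' is even and 2n/(n²−n'²) when n+n' is odd (it need not vanish on (0, π)).
  u² squared terms: (-4)²·∫sin(4x)² dx = 16·π/2 = 8*π;  (1)²·∫cos(5x)² dx = 1·π/2 = π/2.
  u² cross terms: 2·(-4)·(1)·∫sin(4x)·cos(5x) dx = -8·(-8/9) = 64/9.
  So ∫_0^π u² dx = 8*π + π/2 + 64/9 = 64/9 + 17*π/2.
  (u')² squared terms: (-16)²·∫cos(4x)² dx = 256·π/2 = 128*π;  (-5)²·∫sin(5x)² dx = 25·π/2 = 25*π/2.
  (u')² cross terms: 2·(-16)·(-5)·∫cos(4x)·sin(5x) dx = 160·(10/9) = 1600/9.
  So ∫_0^π (u')² dx = 128*π + 25*π/2 + 1600/9 = 1600/9 + 281*π/2.
||u||_{H^1}^2 = (64/9 + 17*π/2) + (1600/9 + 281*π/2) = 1664/9 + 149*π.


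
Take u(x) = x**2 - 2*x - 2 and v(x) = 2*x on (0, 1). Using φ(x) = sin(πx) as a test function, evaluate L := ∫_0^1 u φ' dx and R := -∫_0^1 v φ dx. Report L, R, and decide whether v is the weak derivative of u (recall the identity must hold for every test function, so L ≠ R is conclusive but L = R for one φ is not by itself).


LHS = 2/π, RHS = -2/π. No, v is not the weak derivative of u.

u(x) = x**2 - 2*x - 2, classical derivative u'(x) = 2*x - 2.
φ(x) = sin(πx), so φ'(x) = π*cos(π*x).
Note φ(0) = φ(1) = 0, so the boundary term u·φ vanishes.
LHS = ∫_0^1 u(x) φ'(x) dx = ∫_0^1 (π*x^2*cos(π*x) - 2*π*x*cos(π*x) - 2*π*cos(π*x)) dx. Term by term:
  ∫_0^1 -2*π*cos(π*x) dx = 0;  ∫_0^1 π*x^2*cos(π*x) dx = -2/π;  ∫_0^1 -2*π*x*cos(π*x) dx = 4/π.
Sum: 0 − 2/π + 4/π = 2/π.
So LHS = 2/π.
∫_0^1 v(x) φ(x) dx = ∫_0^1 (2*x*sin(π*x)) dx. Term by term:
  ∫_0^1 2*x*sin(π*x) dx = 2/π.
So RHS = -∫_0^1 v(x) φ(x) dx = -2/π.
LHS − RHS = 4/π ≠ 0, so the identity fails.
(For a valid weak derivative the identity must hold for EVERY test function, in particular this one. The failure shows v is NOT the weak derivative of u.)
Correct weak derivative would be u'(x) = 2*x - 2.


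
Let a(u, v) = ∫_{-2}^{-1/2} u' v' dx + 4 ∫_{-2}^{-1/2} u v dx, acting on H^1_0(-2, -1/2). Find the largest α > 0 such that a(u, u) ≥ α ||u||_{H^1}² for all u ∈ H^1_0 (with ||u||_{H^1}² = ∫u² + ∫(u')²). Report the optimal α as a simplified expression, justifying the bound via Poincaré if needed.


α = 1

Coercivity of a(·,·) on H^1_0(-2, -1/2) means a(u, u) ≥ α ||u||_{H^1}² for every u ∈ H^1_0.
The interval has length L = 3/2, and Poincaré/coercivity depend only on L. Here a(u, u) = ∫(u')² + (4)·∫u².
Here c = 4 ≥ 1, so a(u,u) = ∫(u')² + c∫u² ≥ ∫(u')² + ∫u² = ||u||_{H^1}², i.e. α = 1 works. No larger α is possible: a(u,u) ≥ α||u||_{H^1}² means (1−α)∫(u')² ≥ (α−c)∫u², and for the modes u_n = sin(nπ(x−x₀)/L) (x₀ the left endpoint) one has ∫u_n²/∫(u_n')² = (L/(nπ))² → 0, so a(u_n,u_n)/||u_n||_{H^1}² → 1. Hence the optimal constant is α = 1.
Therefore α = 1.


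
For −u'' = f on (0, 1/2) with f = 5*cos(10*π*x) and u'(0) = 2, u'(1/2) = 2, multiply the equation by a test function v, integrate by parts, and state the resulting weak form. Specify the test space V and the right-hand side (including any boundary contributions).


V = H^1(0, 1/2) (v unrestricted at boundary; u is determined up to an additive constant); weak form: ∫_0^1/2 u'v' dx = ∫_0^1/2 (5*cos(10*π*x)) v dx + 2·v(1/2) − 2·v(0) for all v ∈ V.

Multiply both sides by a test function v and integrate from 0 to 1/2:
  ∫_0^1/2 −u''(x) v(x) dx = ∫_0^1/2 f(x) v(x) dx.
Integrate the LHS by parts once:
  ∫_0^1/2 −u'' v dx = −[u'(x) v(x)]_0^1/2 + ∫_0^1/2 u'(x) v'(x) dx.
Thus ∫_0^1/2 u'(x) v'(x) dx = ∫_0^1/2 f(x) v(x) dx + [u'(x) v(x)]_0^1/2.
Choose V so that boundary terms are either known or forced to vanish.
u has inhomogeneous Neumann u'(0) = 2, u'(1/2) = 2. [u' v]_0^1/2 = (2)·v(1/2) − (2)·v(0) = 2·v(1/2) − 2·v(0). Take V = H^1(0, 1/2); boundary term becomes part of RHS.
Weak formulation: find u (satisfying any essential BC) such that ∫_0^1/2 u'(x) v'(x) dx = ∫_0^1/2 f v dx + 2·v(1/2) − 2·v(0) for all v ∈ V (Neumann data are natural BCs: they enter the RHS as boundary terms).
Substituting f(x) = 5*cos(10*π*x), the right-hand side is ∫_0^1/2 (5*cos(10*π*x)) v dx + 2·v(1/2) − 2·v(0).
Compatibility check (pure Neumann): taking v ≡ 1 ∈ V gives 0 = ∫_0^1/2 f dx + (2) − (2), i.e. ∫_0^1/2 f dx must equal u'(0) − u'(1/2) = 0. Indeed ∫_0^1/2 (5*cos(10*π*x)) dx = 0, so the data are compatible. The solution is then unique only up to an additive constant (fix it e.g. by requiring ∫_0^1/2 u dx = 0).


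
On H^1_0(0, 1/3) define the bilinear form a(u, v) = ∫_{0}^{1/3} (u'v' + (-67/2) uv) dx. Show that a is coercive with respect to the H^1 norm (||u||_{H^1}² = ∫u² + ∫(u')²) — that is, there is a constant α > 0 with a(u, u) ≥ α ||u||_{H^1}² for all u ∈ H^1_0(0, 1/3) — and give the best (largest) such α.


α = (-67 + 18*π^2)/(2*(1 + 9*π^2))

Coercivity of a(·,·) on H^1_0(0, 1/3) means a(u, u) ≥ α ||u||_{H^1}² for every u ∈ H^1_0.
The interval has length L = 1/3, and Poincaré/coercivity depend only on L. Here a(u, u) = ∫(u')² + (-67/2)·∫u².
Here c = -67/2 < 0 with |c| < (π/L)² = 9*π^2, so coercivity still holds. The condition a(u,u) ≥ α||u||_{H^1}² reads (1−α)∫(u')² ≥ (α−c)∫u². Any admissible α is ≤ 1 (rapidly oscillating u have ∫u²/∫(u')² → 0), and α = 1 would force 0 ≥ (1−c)∫u², impossible since c < 1; so 1−α > 0. By the sharp Poincaré inequality on H^1_0 of an interval of length L, ∫(u')² ≥ (π/L)²∫u² with equality for the first sine mode sin(π(x−x₀)/L) (x₀ the left endpoint), so the inequality holds for all u iff (1−α)(π/L)² ≥ α − c, i.e. α ≤ ((π/L)² + c)/((π/L)² + 1) = (1 + c(L/π)²)/(1 + (L/π)²). (Direct route, valid since c ≤ 0: Poincaré gives c∫u² ≥ c(L/π)²∫(u')², so a(u,u) ≥ (1 + c(L/π)²)∫(u')², while ||u||_{H^1}² ≤ (1 + (L/π)²)∫(u')²; dividing yields the same α.) With (π/L)² = 9*π^2 and c = -67/2, the largest admissible constant is α = ((π/L)² + c)/((π/L)² + 1).
Simplifying, α = (-67 + 18*π^2)/(2*(1 + 9*π^2)).


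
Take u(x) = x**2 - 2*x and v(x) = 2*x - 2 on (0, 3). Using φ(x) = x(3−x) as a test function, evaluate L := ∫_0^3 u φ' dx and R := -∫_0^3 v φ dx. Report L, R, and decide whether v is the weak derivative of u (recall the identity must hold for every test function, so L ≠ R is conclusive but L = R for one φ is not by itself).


LHS = -9/2, RHS = -9/2. Yes, v = u' weakly.

u(x) = x**2 - 2*x, classical derivative u'(x) = 2*x - 2.
φ(x) = x(3−x), so φ'(x) = 3 - 2*x.
Note φ(0) = φ(3) = 0, so the boundary term u·φ vanishes.
LHS = ∫_0^3 u(x) φ'(x) dx = ∫_0^3 (-2*x^3 + 7*x^2 - 6*x) dx. Term by term:
  ∫_0^3 -2*x^3 dx = -81/2;  ∫_0^3 7*x^2 dx = 63;  ∫_0^3 -6*x dx = -27.
Sum: -81/2 + 63 − 27 = -9/2.
So LHS = -9/2.
∫_0^3 v(x) φ(x) dx = ∫_0^3 (-2*x^3 + 8*x^2 - 6*x) dx. Term by term:
  ∫_0^3 -2*x^3 dx = -81/2;  ∫_0^3 8*x^2 dx = 72;  ∫_0^3 -6*x dx = -27.
Sum: -81/2 + 72 − 27 = 9/2.
So RHS = -∫_0^3 v(x) φ(x) dx = -9/2.
LHS = RHS, so the identity holds for this test φ.
Moreover u is smooth here and v(x) = u'(x) = 2*x - 2 pointwise, so the identity holds for every test function. Hence v is the weak derivative of u.


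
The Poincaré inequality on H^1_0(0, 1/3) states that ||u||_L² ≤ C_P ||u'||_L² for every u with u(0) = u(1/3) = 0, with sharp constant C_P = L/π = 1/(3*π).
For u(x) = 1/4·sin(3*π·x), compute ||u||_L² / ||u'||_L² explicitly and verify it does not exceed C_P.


||u||_L² / ||u'||_L² = 1/(3*π) = C_P.

u(x) = 1/4·sin(3*π·x), so u'(x) = 3*π*cos(3*π*x)/4.
Writing u(x) = A·sin(kπx/L) with A = 1/4 and k = 1, use ∫_0^L sin²(kπx/L) dx = L/2 and ∫_0^L cos²(kπx/L) dx = L/2.
u² = 1/16·sin²(3*π·x) and (u')² = 9*π^2/16·cos²(3*π·x), and each of sin², cos² integrates to L/2 = 1/6 over (0, 1/3).
∫_0^1/3 u² dx = 1/96, so ||u||_L² = sqrt(6)/24.
∫_0^1/3 (u')² dx = 3*π^2/32, so ||u'||_L² = sqrt(6)*π/8.
Ratio ||u||_L² / ||u'||_L² = 1/(3*π).
Sharp Poincaré constant on H^1_0(0, 1/3) is C_P = L/π = 1/(3*π), achieved by sin(3*π·x).
This is the k = 1 eigenfunction (up to amplitude), so the ratio equals the sharp Poincaré constant exactly.


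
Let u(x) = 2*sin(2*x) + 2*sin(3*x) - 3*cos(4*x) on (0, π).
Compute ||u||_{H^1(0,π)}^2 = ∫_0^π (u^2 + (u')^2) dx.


||u||_{H^1(0,π)}^2 = 1224/7 + 213*π/2

u'(x) = 12*sin(4*x) + 4*cos(2*x) + 6*cos(3*x).
Expand u² and (u')² and integrate term by term on (0, π), using: for integers n ≥ 1, ∫_0^π sin²(nx) dx = ∫_0^π cos²(nx) dx = π/2; for n ≠ n', ∫_0^π sin(nx)sin(n'x) dx = ∫_0^π cos(nx)cos(n'x) dx = 0; and by product-to-sum, ∫_0^π sin(nx)cos(n'x) dx = ½∫_0^π [sin((n+n')x) + sin((n−n')x)] dx, which is 0 when n+n' is even and 2n/(n²−n'²) when n+n' is odd (it need not vanish on (0, π)).
  u² squared terms: (-3)²·∫cos(4x)² dx = 9·π/2 = 9*π/2;  (2)²·∫sin(2x)² dx = 4·π/2 = 2*π;  (2)²·∫sin(3x)² dx = 4·π/2 = 2*π.
  u² cross terms: 2·(-3)·(2)·∫cos(4x)·sin(2x) dx = -12·(0) = 0;  2·(-3)·(2)·∫cos(4x)·sin(3x) dx = -12·(-6/7) = 72/7;  2·(2)·(2)·∫sin(2x)·sin(3x) dx = 8·(0) = 0.
  So ∫_0^π u² dx = 9*π/2 + 2*π + 2*π + 0 + 72/7 + 0 = 72/7 + 17*π/2.
  (u')² squared terms: (4)²·∫cos(2x)² dx = 16·π/2 = 8*π;  (6)²·∫cos(3x)² dx = 36·π/2 = 18*π;  (12)²·∫sin(4x)² dx = 144·π/2 = 72*π.
  (u')² cross terms: 2·(4)·(6)·∫cos(2x)·cos(3x) dx = 48·(0) = 0;  2·(4)·(12)·∫cos(2x)·sin(4x) dx = 96·(0) = 0;  2·(6)·(12)·∫cos(3x)·sin(4x) dx = 144·(8/7) = 1152/7.
  So ∫_0^π (u')² dx = 8*π + 18*π + 72*π + 0 + 0 + 1152/7 = 1152/7 + 98*π.
||u||_{H^1}^2 = (72/7 + 17*π/2) + (1152/7 + 98*π) = 1224/7 + 213*π/2.


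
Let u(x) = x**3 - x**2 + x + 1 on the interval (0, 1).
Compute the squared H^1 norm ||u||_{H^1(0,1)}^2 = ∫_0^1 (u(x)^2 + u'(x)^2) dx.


||u||_{H^1}^2 = 337/105

The H^1 norm (squared) on an interval (0, L) is
  ||u||_{H^1}^2 = ∫_0^L u(x)^2 dx + ∫_0^L u'(x)^2 dx.
Compute u'(x) = 3*x**2 - 2*x + 1.
Then u(x)^2 = x**6 - 2*x**5 + 3*x**4 - x**2 + 2*x + 1 and u'(x)^2 = 9*x**4 - 12*x**3 + 10*x**2 - 4*x + 1.
Integrate each monomial from 0 to 1 using ∫_0^1 c·x^n dx = c·1^(n+1)/(n+1):
  ∫_0^1 u(x)^2 dx = ∫_0^1 (x^6 - 2*x^5 + 3*x^4 - x^2 + 2*x + 1) dx. Term by term:
    ∫_0^1 x^6 dx = 1/7;  ∫_0^1 -2*x^5 dx = -1/3;  ∫_0^1 3*x^4 dx = 3/5;
    ∫_0^1 -x^2 dx = -1/3;  ∫_0^1 2*x dx = 1;  ∫_0^1 1 dx = 1.
  Sum: 1/7 − 1/3 + 3/5 − 1/3 + 1 + 1 = 218/105.
  ∫_0^1 u'(x)^2 dx = ∫_0^1 (9*x^4 - 12*x^3 + 10*x^2 - 4*x + 1) dx. Term by term:
    ∫_0^1 9*x^4 dx = 9/5;  ∫_0^1 -12*x^3 dx = -3;  ∫_0^1 10*x^2 dx = 10/3;
    ∫_0^1 -4*x dx = -2;  ∫_0^1 1 dx = 1.
  Sum: 9/5 − 3 + 10/3 − 2 + 1 = 17/15.
Adding: ||u||_{H^1}^2 = 218/105 + 17/15 = 337/105.


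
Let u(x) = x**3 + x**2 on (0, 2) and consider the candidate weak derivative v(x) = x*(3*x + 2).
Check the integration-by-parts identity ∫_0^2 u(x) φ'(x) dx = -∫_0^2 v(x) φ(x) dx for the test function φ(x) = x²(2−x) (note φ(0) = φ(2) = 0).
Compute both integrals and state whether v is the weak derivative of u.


LHS = -48/5, RHS = -48/5. Yes, v = u' weakly.

u(x) = x**3 + x**2, classical derivative u'(x) = 3*x**2 + 2*x.
φ(x) = x²(2−x), so φ'(x) = x*(4 - 3*x).
Note φ(0) = φ(2) = 0, so the boundary term u·φ vanishes.
LHS = ∫_0^2 u(x) φ'(x) dx = ∫_0^2 (-3*x^5 + x^4 + 4*x^3) dx. Term by term:
  ∫_0^2 -3*x^5 dx = -32;  ∫_0^2 x^4 dx = 32/5;  ∫_0^2 4*x^3 dx = 16.
Sum: -32 + 32/5 + 16 = -48/5.
So LHS = -48/5.
∫_0^2 v(x) φ(x) dx = ∫_0^2 (-3*x^5 + 4*x^4 + 4*x^3) dx. Term by term:
  ∫_0^2 -3*x^5 dx = -32;  ∫_0^2 4*x^4 dx = 128/5;  ∫_0^2 4*x^3 dx = 16.
Sum: -32 + 128/5 + 16 = 48/5.
So RHS = -∫_0^2 v(x) φ(x) dx = -48/5.
LHS = RHS, so the identity holds for this test φ.
Moreover u is smooth here and v(x) = u'(x) = 3*x**2 + 2*x pointwise, so the identity holds for every test function. Hence v is the weak derivative of u.


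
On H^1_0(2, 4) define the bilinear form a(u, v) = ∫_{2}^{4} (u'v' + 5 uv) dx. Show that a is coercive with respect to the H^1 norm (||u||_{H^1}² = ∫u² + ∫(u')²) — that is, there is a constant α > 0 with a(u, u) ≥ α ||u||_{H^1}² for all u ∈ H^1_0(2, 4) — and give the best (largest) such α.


α = 1

Coercivity of a(·,·) on H^1_0(2, 4) means a(u, u) ≥ α ||u||_{H^1}² for every u ∈ H^1_0.
The interval has length L = 2, and Poincaré/coercivity depend only on L. Here a(u, u) = ∫(u')² + (5)·∫u².
Here c = 5 ≥ 1, so a(u,u) = ∫(u')² + c∫u² ≥ ∫(u')² + ∫u² = ||u||_{H^1}², i.e. α = 1 works. No larger α is possible: a(u,u) ≥ α||u||_{H^1}² means (1−α)∫(u')² ≥ (α−c)∫u², and for the modes u_n = sin(nπ(x−x₀)/L) (x₀ the left endpoint) one has ∫u_n²/∫(u_n')² = (L/(nπ))² → 0, so a(u_n,u_n)/||u_n||_{H^1}² → 1. Hence the optimal constant is α = 1.
Therefore α = 1.


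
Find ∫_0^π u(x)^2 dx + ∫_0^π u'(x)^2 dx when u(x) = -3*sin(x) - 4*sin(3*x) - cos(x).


||u||_{H^1(0,π)}^2 = 90*π

u'(x) = sin(x) - 3*cos(x) - 12*cos(3*x).
Expand u² and (u')² and integrate term by term on (0, π), using: for integers n ≥ 1, ∫_0^π sin²(nx) dx = ∫_0^π cos²(nx) dx = π/2; for n ≠ n', ∫_0^π sin(nx)sin(n'x) dx = ∫_0^π cos(nx)cos(n'x) dx = 0; and by product-to-sum, ∫_0^π sin(nx)cos(n'x) dx = ½∫_0^π [sin((n+n')x) + sin((n−n')x)] dx, which is 0 when n+n' is even and 2n/(n²−n'²) when n+n' is odd (it need not vanish on (0, π)).
  u² squared terms: (-1)²·∫cos(x)² dx = 1·π/2 = π/2;  (-4)²·∫sin(3x)² dx = 16·π/2 = 8*π;  (-3)²·∫sin(x)² dx = 9·π/2 = 9*π/2.
  u² cross terms: 2·(-1)·(-4)·∫cos(x)·sin(3x) dx = 8·(0) = 0;  2·(-1)·(-3)·∫cos(x)·sin(x) dx = 6·(0) = 0;  2·(-4)·(-3)·∫sin(3x)·sin(x) dx = 24·(0) = 0.
  So ∫_0^π u² dx = π/2 + 8*π + 9*π/2 + 0 + 0 + 0 = 13*π.
  (u')² squared terms: (-12)²·∫cos(3x)² dx = 144·π/2 = 72*π;  (-3)²·∫cos(x)² dx = 9·π/2 = 9*π/2;  (1)²·∫sin(x)² dx = 1·π/2 = π/2.
  (u')² cross terms: 2·(-12)·(-3)·∫cos(3x)·cos(x) dx = 72·(0) = 0;  2·(-12)·(1)·∫cos(3x)·sin(x) dx = -24·(0) = 0;  2·(-3)·(1)·∫cos(x)·sin(x) dx = -6·(0) = 0.
  So ∫_0^π (u')² dx = 72*π + 9*π/2 + π/2 + 0 + 0 + 0 = 77*π.
||u||_{H^1}^2 = (13*π) + (77*π) = 90*π.


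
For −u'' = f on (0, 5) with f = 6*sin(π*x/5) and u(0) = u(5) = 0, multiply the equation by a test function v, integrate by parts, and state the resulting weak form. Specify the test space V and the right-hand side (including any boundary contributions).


V = H^1_0(0, 5) (so v(0) = v(5) = 0); weak form: ∫_0^5 u'v' dx = ∫_0^5 (6*sin(π*x/5)) v dx for all v ∈ V.

Multiply both sides by a test function v and integrate from 0 to 5:
  ∫_0^5 −u''(x) v(x) dx = ∫_0^5 f(x) v(x) dx.
Integrate the LHS by parts once:
  ∫_0^5 −u'' v dx = −[u'(x) v(x)]_0^5 + ∫_0^5 u'(x) v'(x) dx.
Thus ∫_0^5 u'(x) v'(x) dx = ∫_0^5 f(x) v(x) dx + [u'(x) v(x)]_0^5.
Choose V so that boundary terms are either known or forced to vanish.
u is Dirichlet: u(0) = u(5) = 0. Let V = H^1_0(0, 5); then v(0) = v(5) = 0, and [u' v]_0^5 = 0.
Weak formulation: find u (satisfying any essential BC) such that ∫_0^5 u'(x) v'(x) dx = ∫_0^5 f v dx for all v ∈ V.
Substituting f(x) = 6*sin(π*x/5), the right-hand side is ∫_0^5 (6*sin(π*x/5)) v dx.


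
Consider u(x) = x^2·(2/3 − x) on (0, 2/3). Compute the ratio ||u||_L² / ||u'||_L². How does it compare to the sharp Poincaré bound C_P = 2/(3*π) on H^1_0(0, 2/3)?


||u||_L² / ||u'||_L² = sqrt(14)/21 < C_P = 2/(3*π).

u(x) = x^2·(2/3 − x), so u'(x) = x*(4 - 9*x)/3.
u(x) = x^2·(2/3 − x) vanishes at x = 0 and x = 2/3, so u ∈ H^1_0(0, 2/3). Differentiate via the product rule and integrate the resulting polynomials term by term.
  ∫_0^2/3 u² dx = ∫_0^2/3 (x^6 - 4*x^5/3 + 4*x^4/9) dx. Term by term:
    ∫_0^2/3 x^6 dx = 128/15309;  ∫_0^2/3 -4*x^5/3 dx = -128/6561;  ∫_0^2/3 4*x^4/9 dx = 128/10935.
  Sum: 128/15309 − 128/6561 + 128/10935 = 128/229635.
  ∫_0^2/3 (u')² dx = ∫_0^2/3 (9*x^4 - 8*x^3 + 16*x^2/9) dx. Term by term:
    ∫_0^2/3 9*x^4 dx = 32/135;  ∫_0^2/3 -8*x^3 dx = -32/81;  ∫_0^2/3 16*x^2/9 dx = 128/729.
  Sum: 32/135 − 32/81 + 128/729 = 64/3645.
∫_0^2/3 u² dx = 128/229635, so ||u||_L² = 8*sqrt(70)/2835.
∫_0^2/3 (u')² dx = 64/3645, so ||u'||_L² = 8*sqrt(5)/135.
Ratio ||u||_L² / ||u'||_L² = sqrt(14)/21.
Sharp Poincaré constant on H^1_0(0, 2/3) is C_P = L/π = 2/(3*π), achieved by sin(3*π/2·x).
A polynomial bump cannot attain the sharp Poincaré constant (only the first sine eigenfunction does), so the ratio is strictly less than C_P, consistent with ||u||_L² ≤ C_P ||u'||_L².


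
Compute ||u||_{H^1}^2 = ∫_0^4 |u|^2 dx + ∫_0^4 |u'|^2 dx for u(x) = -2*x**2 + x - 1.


||u||_{H^1}^2 = 4696/5

The H^1 norm (squared) on an interval (0, L) is
  ||u||_{H^1}^2 = ∫_0^L u(x)^2 dx + ∫_0^L u'(x)^2 dx.
Compute u'(x) = 1 - 4*x.
Then u(x)^2 = 4*x**4 - 4*x**3 + 5*x**2 - 2*x + 1 and u'(x)^2 = 16*x**2 - 8*x + 1.
Integrate each monomial from 0 to 4 using ∫_0^4 c·x^n dx = c·4^(n+1)/(n+1):
  ∫_0^4 u(x)^2 dx = ∫_0^4 (4*x^4 - 4*x^3 + 5*x^2 - 2*x + 1) dx. Term by term:
    ∫_0^4 4*x^4 dx = 4096/5;  ∫_0^4 -4*x^3 dx = -256;  ∫_0^4 5*x^2 dx = 320/3;
    ∫_0^4 -2*x dx = -16;  ∫_0^4 1 dx = 4.
  Sum: 4096/5 − 256 + 320/3 − 16 + 4 = 9868/15.
  ∫_0^4 u'(x)^2 dx = ∫_0^4 (16*x^2 - 8*x + 1) dx. Term by term:
    ∫_0^4 16*x^2 dx = 1024/3;  ∫_0^4 -8*x dx = -64;  ∫_0^4 1 dx = 4.
  Sum: 1024/3 − 64 + 4 = 844/3.
Adding: ||u||_{H^1}^2 = 9868/15 + 844/3 = 4696/5.
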